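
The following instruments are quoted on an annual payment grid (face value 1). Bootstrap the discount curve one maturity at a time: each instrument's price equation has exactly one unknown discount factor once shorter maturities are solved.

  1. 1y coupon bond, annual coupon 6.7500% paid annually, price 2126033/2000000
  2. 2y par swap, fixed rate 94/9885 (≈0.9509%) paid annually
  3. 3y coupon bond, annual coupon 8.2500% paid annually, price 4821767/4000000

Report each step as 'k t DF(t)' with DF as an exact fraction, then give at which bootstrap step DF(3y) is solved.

1 1 4979/5000
2 2 2453/2500
3 3 9629/10000
DF(3y) is solved at step 3

step 1 [1y] bond c/1=27/400: DF=(2126033/2000000 − 27/400·(0))/(1+27/400) = 4979/5000 ≈ 0.995800
step 2 [2y] swap r/1=94/9885: DF=(1 − 94/9885·(0.995800))/(1+94/9885) = 2453/2500 ≈ 0.981200
step 3 [3y] bond c/1=33/400: DF=(4821767/4000000 − 33/400·(0.995800+0.981200))/(1+33/400) = 9629/10000 ≈ 0.962900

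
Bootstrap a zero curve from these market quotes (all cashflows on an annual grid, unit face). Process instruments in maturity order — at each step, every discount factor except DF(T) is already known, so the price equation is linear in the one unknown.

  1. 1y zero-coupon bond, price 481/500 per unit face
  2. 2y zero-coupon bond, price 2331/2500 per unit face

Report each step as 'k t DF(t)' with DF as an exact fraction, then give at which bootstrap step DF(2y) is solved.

step 1 [1y] zero: DF = P = 481/500 ≈ 0.962000
step 2 [2y] zero: DF = P = 2331/2500 ≈ 0.932400

1 1 481/500
2 2 2331/2500
DF(2y) is solved at step 2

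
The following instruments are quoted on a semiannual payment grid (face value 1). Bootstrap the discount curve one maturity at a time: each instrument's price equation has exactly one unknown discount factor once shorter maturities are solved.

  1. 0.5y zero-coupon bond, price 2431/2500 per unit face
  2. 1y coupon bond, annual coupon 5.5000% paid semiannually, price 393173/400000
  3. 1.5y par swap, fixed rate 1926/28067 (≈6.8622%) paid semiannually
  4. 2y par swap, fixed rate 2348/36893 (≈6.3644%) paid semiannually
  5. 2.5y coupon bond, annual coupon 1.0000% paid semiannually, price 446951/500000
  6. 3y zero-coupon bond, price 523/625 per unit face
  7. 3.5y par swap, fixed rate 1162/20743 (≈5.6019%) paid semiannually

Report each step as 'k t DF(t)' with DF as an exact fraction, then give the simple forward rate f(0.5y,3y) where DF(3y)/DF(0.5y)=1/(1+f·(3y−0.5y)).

step 1 [0.5y] zero: DF = P = 2431/2500 ≈ 0.972400
step 2 [1y] bond c/2=11/400: DF=(393173/400000 − 11/400·(0.972400))/(1+11/400) = 4653/5000 ≈ 0.930600
step 3 [1.5y] swap r/2=963/28067: DF=(1 − 963/28067·(0.972400+0.930600))/(1+963/28067) = 9037/10000 ≈ 0.903700
step 4 [2y] swap r/2=1174/36893: DF=(1 − 1174/36893·(0.972400+0.930600+0.903700))/(1+1174/36893) = 4413/5000 ≈ 0.882600
step 5 [2.5y] bond c/2=1/200: DF=(446951/500000 − 1/200·(0.972400+0.930600+0.903700+0.882600))/(1+1/200) = 8711/10000 ≈ 0.871100
step 6 [3y] zero: DF = P = 523/625 ≈ 0.836800
step 7 [3.5y] swap r/2=581/20743: DF=(1 − 581/20743·(0.972400+0.930600+0.903700+0.882600+0.871100+0.836800))/(1+581/20743) = 8257/10000 ≈ 0.825700

1 1/2 2431/2500
2 1 4653/5000
3 3/2 9037/10000
4 2 4413/5000
5 5/2 8711/10000
6 3 523/625
7 7/2 8257/10000
f(0.5y,3y) = ((2431/2500)/(523/625) − 1)/(5/2) = 339/5230 ≈ 6.4818%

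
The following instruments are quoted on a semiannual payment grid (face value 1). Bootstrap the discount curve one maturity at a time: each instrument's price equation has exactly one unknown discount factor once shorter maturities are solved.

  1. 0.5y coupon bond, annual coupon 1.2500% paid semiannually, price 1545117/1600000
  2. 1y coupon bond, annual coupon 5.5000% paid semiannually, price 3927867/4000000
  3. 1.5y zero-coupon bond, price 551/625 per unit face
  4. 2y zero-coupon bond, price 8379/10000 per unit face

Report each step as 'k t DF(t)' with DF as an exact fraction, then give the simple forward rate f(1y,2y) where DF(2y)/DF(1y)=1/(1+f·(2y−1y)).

1 1/2 9597/10000
2 1 93/100
3 3/2 551/625
4 2 8379/10000
f(1y,2y) = ((93/100)/(8379/10000) − 1)/(1) = 307/2793 ≈ 10.9918%

step 1 [0.5y] bond c/2=1/160: DF=(1545117/1600000 − 1/160·(0))/(1+1/160) = 9597/10000 ≈ 0.959700
step 2 [1y] bond c/2=11/400: DF=(3927867/4000000 − 11/400·(0.959700))/(1+11/400) = 93/100 ≈ 0.930000
step 3 [1.5y] zero: DF = P = 551/625 ≈ 0.881600
step 4 [2y] zero: DF = P = 8379/10000 ≈ 0.837900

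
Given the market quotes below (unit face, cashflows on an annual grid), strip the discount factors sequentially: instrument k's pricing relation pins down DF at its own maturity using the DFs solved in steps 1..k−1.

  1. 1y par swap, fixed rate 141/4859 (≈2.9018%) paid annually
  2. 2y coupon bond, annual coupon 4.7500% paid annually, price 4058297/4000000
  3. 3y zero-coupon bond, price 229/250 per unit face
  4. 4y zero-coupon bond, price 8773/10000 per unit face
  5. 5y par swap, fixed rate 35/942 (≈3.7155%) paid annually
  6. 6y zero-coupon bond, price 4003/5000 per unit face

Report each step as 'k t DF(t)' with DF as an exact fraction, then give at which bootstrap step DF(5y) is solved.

step 1 [1y] swap r/1=141/4859: DF=(1 − 141/4859·(0))/(1+141/4859) = 4859/5000 ≈ 0.971800
step 2 [2y] bond c/1=19/400: DF=(4058297/4000000 − 19/400·(0.971800))/(1+19/400) = 1849/2000 ≈ 0.924500
step 3 [3y] zero: DF = P = 229/250 ≈ 0.916000
step 4 [4y] zero: DF = P = 8773/10000 ≈ 0.877300
step 5 [5y] swap r/1=35/942: DF=(1 − 35/942·(0.971800+0.924500+0.916000+0.877300))/(1+35/942) = 104/125 ≈ 0.832000
step 6 [6y] zero: DF = P = 4003/5000 ≈ 0.800600

1 1 4859/5000
2 2 1849/2000
3 3 229/250
4 4 8773/10000
5 5 104/125
6 6 4003/5000
DF(5y) is solved at step 5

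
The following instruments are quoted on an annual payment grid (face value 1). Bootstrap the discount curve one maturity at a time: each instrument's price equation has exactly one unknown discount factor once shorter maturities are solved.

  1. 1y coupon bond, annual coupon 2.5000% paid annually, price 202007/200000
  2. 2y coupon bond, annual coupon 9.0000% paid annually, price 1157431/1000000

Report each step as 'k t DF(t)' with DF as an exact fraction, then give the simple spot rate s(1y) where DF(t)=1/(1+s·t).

step 1 [1y] bond c/1=1/40: DF=(202007/200000 − 1/40·(0))/(1+1/40) = 4927/5000 ≈ 0.985400
step 2 [2y] bond c/1=9/100: DF=(1157431/1000000 − 9/100·(0.985400))/(1+9/100) = 1961/2000 ≈ 0.980500

1 1 4927/5000
2 2 1961/2000
s(1y) = (1/(4927/5000) − 1)/(1) = 73/4927 ≈ 1.4816%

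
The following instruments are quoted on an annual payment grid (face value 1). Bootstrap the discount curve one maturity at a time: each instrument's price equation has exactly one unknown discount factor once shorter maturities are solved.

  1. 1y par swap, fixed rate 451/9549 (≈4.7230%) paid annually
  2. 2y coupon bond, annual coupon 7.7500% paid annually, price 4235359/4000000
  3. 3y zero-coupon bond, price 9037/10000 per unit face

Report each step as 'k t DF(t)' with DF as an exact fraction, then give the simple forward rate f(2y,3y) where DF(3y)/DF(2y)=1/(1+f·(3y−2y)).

1 1 9549/10000
2 2 457/500
3 3 9037/10000
f(2y,3y) = ((457/500)/(9037/10000) − 1)/(1) = 103/9037 ≈ 1.1398%

step 1 [1y] swap r/1=451/9549: DF=(1 − 451/9549·(0))/(1+451/9549) = 9549/10000 ≈ 0.954900
step 2 [2y] bond c/1=31/400: DF=(4235359/4000000 − 31/400·(0.954900))/(1+31/400) = 457/500 ≈ 0.914000
step 3 [3y] zero: DF = P = 9037/10000 ≈ 0.903700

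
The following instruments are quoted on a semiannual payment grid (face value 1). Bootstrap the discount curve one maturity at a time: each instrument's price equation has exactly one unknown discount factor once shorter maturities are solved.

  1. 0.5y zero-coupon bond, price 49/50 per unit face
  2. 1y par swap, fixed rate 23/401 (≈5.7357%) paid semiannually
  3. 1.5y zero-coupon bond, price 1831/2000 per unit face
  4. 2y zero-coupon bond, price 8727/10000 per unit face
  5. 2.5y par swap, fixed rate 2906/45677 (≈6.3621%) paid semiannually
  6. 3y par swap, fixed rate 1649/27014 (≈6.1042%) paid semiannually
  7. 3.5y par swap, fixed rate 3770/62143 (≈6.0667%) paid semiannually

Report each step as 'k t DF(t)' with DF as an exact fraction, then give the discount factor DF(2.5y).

step 1 [0.5y] zero: DF = P = 49/50 ≈ 0.980000
step 2 [1y] swap r/2=23/802: DF=(1 − 23/802·(0.980000))/(1+23/802) = 1181/1250 ≈ 0.944800
step 3 [1.5y] zero: DF = P = 1831/2000 ≈ 0.915500
step 4 [2y] zero: DF = P = 8727/10000 ≈ 0.872700
step 5 [2.5y] swap r/2=1453/45677: DF=(1 − 1453/45677·(0.980000+0.944800+0.915500+0.872700))/(1+1453/45677) = 8547/10000 ≈ 0.854700
step 6 [3y] swap r/2=1649/54028: DF=(1 − 1649/54028·(0.980000+0.944800+0.915500+0.872700+0.854700))/(1+1649/54028) = 8351/10000 ≈ 0.835100
step 7 [3.5y] swap r/2=1885/62143: DF=(1 − 1885/62143·(0.980000+0.944800+0.915500+0.872700+0.854700+0.835100))/(1+1885/62143) = 1623/2000 ≈ 0.811500

1 1/2 49/50
2 1 1181/1250
3 3/2 1831/2000
4 2 8727/10000
5 5/2 8547/10000
6 3 8351/10000
7 7/2 1623/2000
DF(2.5y) = 8547/10000 ≈ 0.854700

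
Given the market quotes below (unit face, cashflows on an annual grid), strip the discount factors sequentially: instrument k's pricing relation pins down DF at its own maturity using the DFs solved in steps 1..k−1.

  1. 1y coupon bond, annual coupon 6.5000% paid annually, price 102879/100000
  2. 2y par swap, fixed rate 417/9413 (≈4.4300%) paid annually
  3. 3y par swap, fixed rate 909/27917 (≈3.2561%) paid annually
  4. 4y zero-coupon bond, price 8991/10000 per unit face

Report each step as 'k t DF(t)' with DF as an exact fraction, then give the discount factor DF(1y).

1 1 483/500
2 2 4583/5000
3 3 9091/10000
4 4 8991/10000
DF(1y) = 483/500 ≈ 0.966000

step 1 [1y] bond c/1=13/200: DF=(102879/100000 − 13/200·(0))/(1+13/200) = 483/500 ≈ 0.966000
step 2 [2y] swap r/1=417/9413: DF=(1 − 417/9413·(0.966000))/(1+417/9413) = 4583/5000 ≈ 0.916600
step 3 [3y] swap r/1=909/27917: DF=(1 − 909/27917·(0.966000+0.916600))/(1+909/27917) = 9091/10000 ≈ 0.909100
step 4 [4y] zero: DF = P = 8991/10000 ≈ 0.899100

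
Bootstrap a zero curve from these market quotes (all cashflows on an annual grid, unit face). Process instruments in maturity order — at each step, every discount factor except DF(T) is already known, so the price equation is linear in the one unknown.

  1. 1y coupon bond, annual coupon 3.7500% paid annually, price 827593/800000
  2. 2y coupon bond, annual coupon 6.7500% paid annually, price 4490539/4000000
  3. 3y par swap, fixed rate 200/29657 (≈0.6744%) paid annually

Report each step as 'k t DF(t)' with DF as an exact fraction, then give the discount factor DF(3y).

1 1 9971/10000
2 2 4943/5000
3 3 49/50
DF(3y) = 49/50 ≈ 0.980000

step 1 [1y] bond c/1=3/80: DF=(827593/800000 − 3/80·(0))/(1+3/80) = 9971/10000 ≈ 0.997100
step 2 [2y] bond c/1=27/400: DF=(4490539/4000000 − 27/400·(0.997100))/(1+27/400) = 4943/5000 ≈ 0.988600
step 3 [3y] swap r/1=200/29657: DF=(1 − 200/29657·(0.997100+0.988600))/(1+200/29657) = 49/50 ≈ 0.980000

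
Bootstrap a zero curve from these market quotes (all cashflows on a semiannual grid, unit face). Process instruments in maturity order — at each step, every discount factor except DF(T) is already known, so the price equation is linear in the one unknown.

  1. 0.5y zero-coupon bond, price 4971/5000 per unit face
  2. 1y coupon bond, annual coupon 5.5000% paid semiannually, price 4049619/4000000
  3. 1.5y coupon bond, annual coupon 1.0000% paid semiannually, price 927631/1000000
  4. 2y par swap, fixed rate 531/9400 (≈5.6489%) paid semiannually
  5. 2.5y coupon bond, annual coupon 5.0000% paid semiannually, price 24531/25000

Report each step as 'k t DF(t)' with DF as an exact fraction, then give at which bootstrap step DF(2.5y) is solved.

step 1 [0.5y] zero: DF = P = 4971/5000 ≈ 0.994200
step 2 [1y] bond c/2=11/400: DF=(4049619/4000000 − 11/400·(0.994200))/(1+11/400) = 9587/10000 ≈ 0.958700
step 3 [1.5y] bond c/2=1/200: DF=(927631/1000000 − 1/200·(0.994200+0.958700))/(1+1/200) = 9133/10000 ≈ 0.913300
step 4 [2y] swap r/2=531/18800: DF=(1 − 531/18800·(0.994200+0.958700+0.913300))/(1+531/18800) = 4469/5000 ≈ 0.893800
step 5 [2.5y] bond c/2=1/40: DF=(24531/25000 − 1/40·(0.994200+0.958700+0.913300+0.893800))/(1+1/40) = 541/625 ≈ 0.865600

1 1/2 4971/5000
2 1 9587/10000
3 3/2 9133/10000
4 2 4469/5000
5 5/2 541/625
DF(2.5y) is solved at step 5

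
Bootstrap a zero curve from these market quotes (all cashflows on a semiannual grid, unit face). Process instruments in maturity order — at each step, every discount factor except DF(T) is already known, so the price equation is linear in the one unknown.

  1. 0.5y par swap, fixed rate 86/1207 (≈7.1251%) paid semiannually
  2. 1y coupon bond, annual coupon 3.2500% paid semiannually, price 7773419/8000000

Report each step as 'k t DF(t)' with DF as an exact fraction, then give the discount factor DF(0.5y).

step 1 [0.5y] swap r/2=43/1207: DF=(1 − 43/1207·(0))/(1+43/1207) = 1207/1250 ≈ 0.965600
step 2 [1y] bond c/2=13/800: DF=(7773419/8000000 − 13/800·(0.965600))/(1+13/800) = 9407/10000 ≈ 0.940700

1 1/2 1207/1250
2 1 9407/10000
DF(0.5y) = 1207/1250 ≈ 0.965600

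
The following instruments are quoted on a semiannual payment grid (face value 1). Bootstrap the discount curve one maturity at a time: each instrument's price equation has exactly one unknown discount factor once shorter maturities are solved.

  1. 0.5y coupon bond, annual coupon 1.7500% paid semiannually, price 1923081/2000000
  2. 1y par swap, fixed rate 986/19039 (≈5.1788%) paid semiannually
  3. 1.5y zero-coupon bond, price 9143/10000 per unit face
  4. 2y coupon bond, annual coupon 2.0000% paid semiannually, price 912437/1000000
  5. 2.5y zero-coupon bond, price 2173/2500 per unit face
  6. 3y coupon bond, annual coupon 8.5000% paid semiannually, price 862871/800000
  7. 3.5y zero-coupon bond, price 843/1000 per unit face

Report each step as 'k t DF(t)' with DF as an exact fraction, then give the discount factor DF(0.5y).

1 1/2 2383/2500
2 1 9507/10000
3 3/2 9143/10000
4 2 1751/2000
5 5/2 2173/2500
6 3 4243/5000
7 7/2 843/1000
DF(0.5y) = 2383/2500 ≈ 0.953200

step 1 [0.5y] bond c/2=7/800: DF=(1923081/2000000 − 7/800·(0))/(1+7/800) = 2383/2500 ≈ 0.953200
step 2 [1y] swap r/2=493/19039: DF=(1 − 493/19039·(0.953200))/(1+493/19039) = 9507/10000 ≈ 0.950700
step 3 [1.5y] zero: DF = P = 9143/10000 ≈ 0.914300
step 4 [2y] bond c/2=1/100: DF=(912437/1000000 − 1/100·(0.953200+0.950700+0.914300))/(1+1/100) = 1751/2000 ≈ 0.875500
step 5 [2.5y] zero: DF = P = 2173/2500 ≈ 0.869200
step 6 [3y] bond c/2=17/400: DF=(862871/800000 − 17/400·(0.953200+0.950700+0.914300+0.875500+0.869200))/(1+17/400) = 4243/5000 ≈ 0.848600
step 7 [3.5y] zero: DF = P = 843/1000 ≈ 0.843000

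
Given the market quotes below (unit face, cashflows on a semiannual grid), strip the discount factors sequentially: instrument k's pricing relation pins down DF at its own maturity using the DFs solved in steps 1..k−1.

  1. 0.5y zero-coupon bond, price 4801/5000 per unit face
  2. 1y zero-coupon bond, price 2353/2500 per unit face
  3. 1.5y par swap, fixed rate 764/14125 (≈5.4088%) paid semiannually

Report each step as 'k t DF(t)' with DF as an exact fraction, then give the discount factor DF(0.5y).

step 1 [0.5y] zero: DF = P = 4801/5000 ≈ 0.960200
step 2 [1y] zero: DF = P = 2353/2500 ≈ 0.941200
step 3 [1.5y] swap r/2=382/14125: DF=(1 − 382/14125·(0.960200+0.941200))/(1+382/14125) = 2309/2500 ≈ 0.923600

1 1/2 4801/5000
2 1 2353/2500
3 3/2 2309/2500
DF(0.5y) = 4801/5000 ≈ 0.960200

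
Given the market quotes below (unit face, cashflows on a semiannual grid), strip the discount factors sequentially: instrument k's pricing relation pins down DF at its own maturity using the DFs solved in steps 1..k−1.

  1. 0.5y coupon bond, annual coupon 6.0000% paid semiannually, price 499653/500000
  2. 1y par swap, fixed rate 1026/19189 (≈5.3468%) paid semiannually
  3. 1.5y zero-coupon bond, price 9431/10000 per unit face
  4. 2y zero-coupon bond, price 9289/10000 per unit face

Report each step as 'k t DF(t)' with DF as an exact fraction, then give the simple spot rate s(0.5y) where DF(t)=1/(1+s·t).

1 1/2 4851/5000
2 1 9487/10000
3 3/2 9431/10000
4 2 9289/10000
s(0.5y) = (1/(4851/5000) − 1)/(1/2) = 298/4851 ≈ 6.1431%

step 1 [0.5y] bond c/2=3/100: DF=(499653/500000 − 3/100·(0))/(1+3/100) = 4851/5000 ≈ 0.970200
step 2 [1y] swap r/2=513/19189: DF=(1 − 513/19189·(0.970200))/(1+513/19189) = 9487/10000 ≈ 0.948700
step 3 [1.5y] zero: DF = P = 9431/10000 ≈ 0.943100
step 4 [2y] zero: DF = P = 9289/10000 ≈ 0.928900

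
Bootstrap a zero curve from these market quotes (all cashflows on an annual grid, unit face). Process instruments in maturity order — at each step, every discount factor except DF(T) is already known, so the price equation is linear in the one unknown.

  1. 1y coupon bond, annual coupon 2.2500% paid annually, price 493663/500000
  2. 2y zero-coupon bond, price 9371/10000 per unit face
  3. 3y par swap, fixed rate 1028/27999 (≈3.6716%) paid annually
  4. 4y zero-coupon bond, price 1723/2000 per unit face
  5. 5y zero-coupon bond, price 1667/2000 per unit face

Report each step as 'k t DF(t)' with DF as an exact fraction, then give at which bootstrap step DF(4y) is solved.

1 1 1207/1250
2 2 9371/10000
3 3 2243/2500
4 4 1723/2000
5 5 1667/2000
DF(4y) is solved at step 4

step 1 [1y] bond c/1=9/400: DF=(493663/500000 − 9/400·(0))/(1+9/400) = 1207/1250 ≈ 0.965600
step 2 [2y] zero: DF = P = 9371/10000 ≈ 0.937100
step 3 [3y] swap r/1=1028/27999: DF=(1 − 1028/27999·(0.965600+0.937100))/(1+1028/27999) = 2243/2500 ≈ 0.897200
step 4 [4y] zero: DF = P = 1723/2000 ≈ 0.861500
step 5 [5y] zero: DF = P = 1667/2000 ≈ 0.833500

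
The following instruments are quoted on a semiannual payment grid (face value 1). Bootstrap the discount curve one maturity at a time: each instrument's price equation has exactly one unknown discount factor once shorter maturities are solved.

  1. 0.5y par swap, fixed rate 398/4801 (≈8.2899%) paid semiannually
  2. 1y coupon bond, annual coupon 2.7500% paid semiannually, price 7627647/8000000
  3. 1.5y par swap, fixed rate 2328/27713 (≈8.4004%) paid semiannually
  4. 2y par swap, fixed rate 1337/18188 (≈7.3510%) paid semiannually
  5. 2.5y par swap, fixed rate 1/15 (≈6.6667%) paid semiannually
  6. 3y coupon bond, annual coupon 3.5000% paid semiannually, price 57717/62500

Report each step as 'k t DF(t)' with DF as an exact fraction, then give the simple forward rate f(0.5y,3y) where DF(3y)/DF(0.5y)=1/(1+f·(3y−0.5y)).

1 1/2 4801/5000
2 1 371/400
3 3/2 2209/2500
4 2 8663/10000
5 5/2 1063/1250
6 3 519/625
f(0.5y,3y) = ((4801/5000)/(519/625) − 1)/(5/2) = 649/10380 ≈ 6.2524%

step 1 [0.5y] swap r/2=199/4801: DF=(1 − 199/4801·(0))/(1+199/4801) = 4801/5000 ≈ 0.960200
step 2 [1y] bond c/2=11/800: DF=(7627647/8000000 − 11/800·(0.960200))/(1+11/800) = 371/400 ≈ 0.927500
step 3 [1.5y] swap r/2=1164/27713: DF=(1 − 1164/27713·(0.960200+0.927500))/(1+1164/27713) = 2209/2500 ≈ 0.883600
step 4 [2y] swap r/2=1337/36376: DF=(1 − 1337/36376·(0.960200+0.927500+0.883600))/(1+1337/36376) = 8663/10000 ≈ 0.866300
step 5 [2.5y] swap r/2=1/30: DF=(1 − 1/30·(0.960200+0.927500+0.883600+0.866300))/(1+1/30) = 1063/1250 ≈ 0.850400
step 6 [3y] bond c/2=7/400: DF=(57717/62500 − 7/400·(0.960200+0.927500+0.883600+0.866300+0.850400))/(1+7/400) = 519/625 ≈ 0.830400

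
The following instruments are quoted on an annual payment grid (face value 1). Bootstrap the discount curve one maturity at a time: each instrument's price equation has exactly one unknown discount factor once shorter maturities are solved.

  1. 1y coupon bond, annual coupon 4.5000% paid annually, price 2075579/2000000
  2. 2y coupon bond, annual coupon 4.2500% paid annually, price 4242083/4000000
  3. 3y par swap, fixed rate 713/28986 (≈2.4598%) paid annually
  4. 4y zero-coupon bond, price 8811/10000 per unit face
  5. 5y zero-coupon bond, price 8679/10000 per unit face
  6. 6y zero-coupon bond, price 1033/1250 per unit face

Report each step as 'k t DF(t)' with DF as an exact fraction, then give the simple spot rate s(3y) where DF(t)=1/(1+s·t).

step 1 [1y] bond c/1=9/200: DF=(2075579/2000000 − 9/200·(0))/(1+9/200) = 9931/10000 ≈ 0.993100
step 2 [2y] bond c/1=17/400: DF=(4242083/4000000 − 17/400·(0.993100))/(1+17/400) = 1221/1250 ≈ 0.976800
step 3 [3y] swap r/1=713/28986: DF=(1 − 713/28986·(0.993100+0.976800))/(1+713/28986) = 9287/10000 ≈ 0.928700
step 4 [4y] zero: DF = P = 8811/10000 ≈ 0.881100
step 5 [5y] zero: DF = P = 8679/10000 ≈ 0.867900
step 6 [6y] zero: DF = P = 1033/1250 ≈ 0.826400

1 1 9931/10000
2 2 1221/1250
3 3 9287/10000
4 4 8811/10000
5 5 8679/10000
6 6 1033/1250
s(3y) = (1/(9287/10000) − 1)/(3) = 713/27861 ≈ 2.5591%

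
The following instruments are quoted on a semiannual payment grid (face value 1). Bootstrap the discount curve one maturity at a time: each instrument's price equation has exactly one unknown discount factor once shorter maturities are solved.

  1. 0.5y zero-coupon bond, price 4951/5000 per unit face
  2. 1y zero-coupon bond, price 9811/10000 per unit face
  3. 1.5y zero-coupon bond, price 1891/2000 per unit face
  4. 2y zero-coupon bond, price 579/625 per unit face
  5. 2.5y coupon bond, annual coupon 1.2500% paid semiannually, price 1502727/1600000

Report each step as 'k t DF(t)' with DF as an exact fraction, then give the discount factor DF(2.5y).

step 1 [0.5y] zero: DF = P = 4951/5000 ≈ 0.990200
step 2 [1y] zero: DF = P = 9811/10000 ≈ 0.981100
step 3 [1.5y] zero: DF = P = 1891/2000 ≈ 0.945500
step 4 [2y] zero: DF = P = 579/625 ≈ 0.926400
step 5 [2.5y] bond c/2=1/160: DF=(1502727/1600000 − 1/160·(0.990200+0.981100+0.945500+0.926400))/(1+1/160) = 1819/2000 ≈ 0.909500

1 1/2 4951/5000
2 1 9811/10000
3 3/2 1891/2000
4 2 579/625
5 5/2 1819/2000
DF(2.5y) = 1819/2000 ≈ 0.909500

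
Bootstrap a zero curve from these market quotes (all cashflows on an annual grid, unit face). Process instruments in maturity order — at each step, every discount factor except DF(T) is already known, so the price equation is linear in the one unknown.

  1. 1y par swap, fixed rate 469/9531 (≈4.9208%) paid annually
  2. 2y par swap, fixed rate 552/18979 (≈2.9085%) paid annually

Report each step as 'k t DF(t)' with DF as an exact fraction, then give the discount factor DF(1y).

1 1 9531/10000
2 2 1181/1250
DF(1y) = 9531/10000 ≈ 0.953100

step 1 [1y] swap r/1=469/9531: DF=(1 − 469/9531·(0))/(1+469/9531) = 9531/10000 ≈ 0.953100
step 2 [2y] swap r/1=552/18979: DF=(1 − 552/18979·(0.953100))/(1+552/18979) = 1181/1250 ≈ 0.944800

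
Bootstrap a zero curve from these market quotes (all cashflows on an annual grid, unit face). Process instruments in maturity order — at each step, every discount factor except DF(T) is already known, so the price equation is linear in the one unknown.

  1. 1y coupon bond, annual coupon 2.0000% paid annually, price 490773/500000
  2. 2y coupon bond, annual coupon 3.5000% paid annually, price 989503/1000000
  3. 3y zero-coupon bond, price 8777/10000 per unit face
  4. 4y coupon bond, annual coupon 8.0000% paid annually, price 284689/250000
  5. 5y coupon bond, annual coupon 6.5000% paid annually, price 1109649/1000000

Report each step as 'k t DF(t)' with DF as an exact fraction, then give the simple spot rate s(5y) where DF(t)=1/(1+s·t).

1 1 9623/10000
2 2 1847/2000
3 3 8777/10000
4 4 8497/10000
5 5 4107/5000
s(5y) = (1/(4107/5000) − 1)/(5) = 893/20535 ≈ 4.3487%

step 1 [1y] bond c/1=1/50: DF=(490773/500000 − 1/50·(0))/(1+1/50) = 9623/10000 ≈ 0.962300
step 2 [2y] bond c/1=7/200: DF=(989503/1000000 − 7/200·(0.962300))/(1+7/200) = 1847/2000 ≈ 0.923500
step 3 [3y] zero: DF = P = 8777/10000 ≈ 0.877700
step 4 [4y] bond c/1=2/25: DF=(284689/250000 − 2/25·(0.962300+0.923500+0.877700))/(1+2/25) = 8497/10000 ≈ 0.849700
step 5 [5y] bond c/1=13/200: DF=(1109649/1000000 − 13/200·(0.962300+0.923500+0.877700+0.849700))/(1+13/200) = 4107/5000 ≈ 0.821400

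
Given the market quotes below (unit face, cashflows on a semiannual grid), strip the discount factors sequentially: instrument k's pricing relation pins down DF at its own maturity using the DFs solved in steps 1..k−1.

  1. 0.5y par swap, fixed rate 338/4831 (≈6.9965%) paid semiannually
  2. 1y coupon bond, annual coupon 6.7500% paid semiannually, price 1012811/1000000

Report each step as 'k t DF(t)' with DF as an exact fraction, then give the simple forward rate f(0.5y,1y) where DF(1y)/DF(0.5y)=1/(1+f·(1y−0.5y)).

1 1/2 4831/5000
2 1 4741/5000
f(0.5y,1y) = ((4831/5000)/(4741/5000) − 1)/(1/2) = 180/4741 ≈ 3.7967%

step 1 [0.5y] swap r/2=169/4831: DF=(1 − 169/4831·(0))/(1+169/4831) = 4831/5000 ≈ 0.966200
step 2 [1y] bond c/2=27/800: DF=(1012811/1000000 − 27/800·(0.966200))/(1+27/800) = 4741/5000 ≈ 0.948200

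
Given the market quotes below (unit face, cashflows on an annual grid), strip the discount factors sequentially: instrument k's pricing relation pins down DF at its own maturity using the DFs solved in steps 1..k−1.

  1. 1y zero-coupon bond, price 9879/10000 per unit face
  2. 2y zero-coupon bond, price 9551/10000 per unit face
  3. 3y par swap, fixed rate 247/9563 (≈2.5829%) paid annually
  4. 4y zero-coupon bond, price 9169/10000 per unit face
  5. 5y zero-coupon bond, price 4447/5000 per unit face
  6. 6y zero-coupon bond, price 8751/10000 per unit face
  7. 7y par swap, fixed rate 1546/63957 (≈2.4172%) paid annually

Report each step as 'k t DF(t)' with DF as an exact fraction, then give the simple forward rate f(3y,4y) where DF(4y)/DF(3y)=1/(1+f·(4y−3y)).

step 1 [1y] zero: DF = P = 9879/10000 ≈ 0.987900
step 2 [2y] zero: DF = P = 9551/10000 ≈ 0.955100
step 3 [3y] swap r/1=247/9563: DF=(1 − 247/9563·(0.987900+0.955100))/(1+247/9563) = 9259/10000 ≈ 0.925900
step 4 [4y] zero: DF = P = 9169/10000 ≈ 0.916900
step 5 [5y] zero: DF = P = 4447/5000 ≈ 0.889400
step 6 [6y] zero: DF = P = 8751/10000 ≈ 0.875100
step 7 [7y] swap r/1=1546/63957: DF=(1 − 1546/63957·(0.987900+0.955100+0.925900+0.916900+0.889400+0.875100))/(1+1546/63957) = 4227/5000 ≈ 0.845400

1 1 9879/10000
2 2 9551/10000
3 3 9259/10000
4 4 9169/10000
5 5 4447/5000
6 6 8751/10000
7 7 4227/5000
f(3y,4y) = ((9259/10000)/(9169/10000) − 1)/(1) = 90/9169 ≈ 0.9816%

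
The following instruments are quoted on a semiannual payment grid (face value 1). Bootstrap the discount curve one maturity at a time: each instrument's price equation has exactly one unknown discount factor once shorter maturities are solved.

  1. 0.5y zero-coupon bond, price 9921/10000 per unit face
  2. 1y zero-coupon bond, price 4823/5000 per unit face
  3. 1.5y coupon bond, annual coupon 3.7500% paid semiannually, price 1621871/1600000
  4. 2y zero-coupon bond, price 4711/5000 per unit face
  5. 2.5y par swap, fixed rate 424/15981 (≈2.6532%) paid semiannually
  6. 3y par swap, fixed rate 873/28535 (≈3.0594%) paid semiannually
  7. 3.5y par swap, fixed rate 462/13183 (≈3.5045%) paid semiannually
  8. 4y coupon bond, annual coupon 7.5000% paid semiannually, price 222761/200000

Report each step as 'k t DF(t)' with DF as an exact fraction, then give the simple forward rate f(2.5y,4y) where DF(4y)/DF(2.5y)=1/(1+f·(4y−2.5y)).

step 1 [0.5y] zero: DF = P = 9921/10000 ≈ 0.992100
step 2 [1y] zero: DF = P = 4823/5000 ≈ 0.964600
step 3 [1.5y] bond c/2=3/160: DF=(1621871/1600000 − 3/160·(0.992100+0.964600))/(1+3/160) = 959/1000 ≈ 0.959000
step 4 [2y] zero: DF = P = 4711/5000 ≈ 0.942200
step 5 [2.5y] swap r/2=212/15981: DF=(1 − 212/15981·(0.992100+0.964600+0.959000+0.942200))/(1+212/15981) = 2341/2500 ≈ 0.936400
step 6 [3y] swap r/2=873/57070: DF=(1 − 873/57070·(0.992100+0.964600+0.959000+0.942200+0.936400))/(1+873/57070) = 9127/10000 ≈ 0.912700
step 7 [3.5y] swap r/2=231/13183: DF=(1 − 231/13183·(0.992100+0.964600+0.959000+0.942200+0.936400+0.912700))/(1+231/13183) = 1769/2000 ≈ 0.884500
step 8 [4y] bond c/2=3/80: DF=(222761/200000 − 3/80·(0.992100+0.964600+0.959000+0.942200+0.936400+0.912700+0.884500))/(1+3/80) = 8353/10000 ≈ 0.835300

1 1/2 9921/10000
2 1 4823/5000
3 3/2 959/1000
4 2 4711/5000
5 5/2 2341/2500
6 3 9127/10000
7 7/2 1769/2000
8 4 8353/10000
f(2.5y,4y) = ((2341/2500)/(8353/10000) − 1)/(3/2) = 674/8353 ≈ 8.0690%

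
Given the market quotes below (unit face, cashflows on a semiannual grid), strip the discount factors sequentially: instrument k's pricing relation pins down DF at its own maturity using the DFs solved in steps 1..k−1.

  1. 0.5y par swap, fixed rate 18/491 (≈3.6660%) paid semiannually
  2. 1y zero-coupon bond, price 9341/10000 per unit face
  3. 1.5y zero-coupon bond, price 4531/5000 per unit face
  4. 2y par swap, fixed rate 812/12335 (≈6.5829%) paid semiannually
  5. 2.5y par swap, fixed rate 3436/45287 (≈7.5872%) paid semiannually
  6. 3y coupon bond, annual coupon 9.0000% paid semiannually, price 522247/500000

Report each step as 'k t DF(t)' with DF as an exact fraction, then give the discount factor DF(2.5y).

1 1/2 491/500
2 1 9341/10000
3 3/2 4531/5000
4 2 4391/5000
5 5/2 4141/5000
6 3 1609/2000
DF(2.5y) = 4141/5000 ≈ 0.828200

step 1 [0.5y] swap r/2=9/491: DF=(1 − 9/491·(0))/(1+9/491) = 491/500 ≈ 0.982000
step 2 [1y] zero: DF = P = 9341/10000 ≈ 0.934100
step 3 [1.5y] zero: DF = P = 4531/5000 ≈ 0.906200
step 4 [2y] swap r/2=406/12335: DF=(1 − 406/12335·(0.982000+0.934100+0.906200))/(1+406/12335) = 4391/5000 ≈ 0.878200
step 5 [2.5y] swap r/2=1718/45287: DF=(1 − 1718/45287·(0.982000+0.934100+0.906200+0.878200))/(1+1718/45287) = 4141/5000 ≈ 0.828200
step 6 [3y] bond c/2=9/200: DF=(522247/500000 − 9/200·(0.982000+0.934100+0.906200+0.878200+0.828200))/(1+9/200) = 1609/2000 ≈ 0.804500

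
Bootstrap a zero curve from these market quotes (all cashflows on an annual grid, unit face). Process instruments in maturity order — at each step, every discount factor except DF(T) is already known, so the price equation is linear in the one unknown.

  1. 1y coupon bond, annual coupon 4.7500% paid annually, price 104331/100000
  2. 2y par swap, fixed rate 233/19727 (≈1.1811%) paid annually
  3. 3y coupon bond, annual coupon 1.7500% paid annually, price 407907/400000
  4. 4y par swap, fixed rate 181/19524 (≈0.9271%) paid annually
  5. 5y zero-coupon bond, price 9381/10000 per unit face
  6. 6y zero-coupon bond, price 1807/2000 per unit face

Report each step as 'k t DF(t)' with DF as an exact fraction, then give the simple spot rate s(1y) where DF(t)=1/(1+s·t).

1 1 249/250
2 2 9767/10000
3 3 9683/10000
4 4 4819/5000
5 5 9381/10000
6 6 1807/2000
s(1y) = (1/(249/250) − 1)/(1) = 1/249 ≈ 0.4016%

step 1 [1y] bond c/1=19/400: DF=(104331/100000 − 19/400·(0))/(1+19/400) = 249/250 ≈ 0.996000
step 2 [2y] swap r/1=233/19727: DF=(1 − 233/19727·(0.996000))/(1+233/19727) = 9767/10000 ≈ 0.976700
step 3 [3y] bond c/1=7/400: DF=(407907/400000 − 7/400·(0.996000+0.976700))/(1+7/400) = 9683/10000 ≈ 0.968300
step 4 [4y] swap r/1=181/19524: DF=(1 − 181/19524·(0.996000+0.976700+0.968300))/(1+181/19524) = 4819/5000 ≈ 0.963800
step 5 [5y] zero: DF = P = 9381/10000 ≈ 0.938100
step 6 [6y] zero: DF = P = 1807/2000 ≈ 0.903500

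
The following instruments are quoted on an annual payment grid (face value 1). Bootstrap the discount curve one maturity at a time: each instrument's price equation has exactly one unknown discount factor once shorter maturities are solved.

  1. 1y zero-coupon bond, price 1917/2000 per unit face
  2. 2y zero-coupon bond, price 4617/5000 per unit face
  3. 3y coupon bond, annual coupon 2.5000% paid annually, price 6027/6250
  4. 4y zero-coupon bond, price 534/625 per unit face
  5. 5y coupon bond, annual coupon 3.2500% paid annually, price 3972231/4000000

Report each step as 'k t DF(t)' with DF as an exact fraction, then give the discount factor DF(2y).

step 1 [1y] zero: DF = P = 1917/2000 ≈ 0.958500
step 2 [2y] zero: DF = P = 4617/5000 ≈ 0.923400
step 3 [3y] bond c/1=1/40: DF=(6027/6250 − 1/40·(0.958500+0.923400))/(1+1/40) = 8949/10000 ≈ 0.894900
step 4 [4y] zero: DF = P = 534/625 ≈ 0.854400
step 5 [5y] bond c/1=13/400: DF=(3972231/4000000 − 13/400·(0.958500+0.923400+0.894900+0.854400))/(1+13/400) = 339/400 ≈ 0.847500

1 1 1917/2000
2 2 4617/5000
3 3 8949/10000
4 4 534/625
5 5 339/400
DF(2y) = 4617/5000 ≈ 0.923400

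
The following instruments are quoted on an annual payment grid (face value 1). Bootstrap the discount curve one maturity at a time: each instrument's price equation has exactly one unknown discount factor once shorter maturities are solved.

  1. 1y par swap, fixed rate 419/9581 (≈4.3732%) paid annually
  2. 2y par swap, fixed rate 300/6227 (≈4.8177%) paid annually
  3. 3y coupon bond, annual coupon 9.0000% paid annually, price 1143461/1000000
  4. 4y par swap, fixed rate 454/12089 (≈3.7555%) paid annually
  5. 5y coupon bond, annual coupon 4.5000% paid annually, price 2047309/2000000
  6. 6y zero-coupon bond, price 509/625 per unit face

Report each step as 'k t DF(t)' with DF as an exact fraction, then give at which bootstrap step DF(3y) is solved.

step 1 [1y] swap r/1=419/9581: DF=(1 − 419/9581·(0))/(1+419/9581) = 9581/10000 ≈ 0.958100
step 2 [2y] swap r/1=300/6227: DF=(1 − 300/6227·(0.958100))/(1+300/6227) = 91/100 ≈ 0.910000
step 3 [3y] bond c/1=9/100: DF=(1143461/1000000 − 9/100·(0.958100+0.910000))/(1+9/100) = 2237/2500 ≈ 0.894800
step 4 [4y] swap r/1=454/12089: DF=(1 − 454/12089·(0.958100+0.910000+0.894800))/(1+454/12089) = 4319/5000 ≈ 0.863800
step 5 [5y] bond c/1=9/200: DF=(2047309/2000000 − 9/200·(0.958100+0.910000+0.894800+0.863800))/(1+9/200) = 4117/5000 ≈ 0.823400
step 6 [6y] zero: DF = P = 509/625 ≈ 0.814400

1 1 9581/10000
2 2 91/100
3 3 2237/2500
4 4 4319/5000
5 5 4117/5000
6 6 509/625
DF(3y) is solved at step 3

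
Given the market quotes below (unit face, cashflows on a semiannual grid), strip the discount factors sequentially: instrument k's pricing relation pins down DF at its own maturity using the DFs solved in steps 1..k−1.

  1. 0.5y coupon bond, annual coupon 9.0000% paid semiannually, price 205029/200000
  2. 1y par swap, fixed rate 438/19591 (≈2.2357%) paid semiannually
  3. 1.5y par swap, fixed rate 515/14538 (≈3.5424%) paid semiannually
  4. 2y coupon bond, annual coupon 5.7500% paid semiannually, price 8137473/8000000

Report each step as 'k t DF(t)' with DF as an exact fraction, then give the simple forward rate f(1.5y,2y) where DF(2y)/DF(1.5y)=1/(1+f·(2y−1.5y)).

step 1 [0.5y] bond c/2=9/200: DF=(205029/200000 − 9/200·(0))/(1+9/200) = 981/1000 ≈ 0.981000
step 2 [1y] swap r/2=219/19591: DF=(1 − 219/19591·(0.981000))/(1+219/19591) = 9781/10000 ≈ 0.978100
step 3 [1.5y] swap r/2=515/29076: DF=(1 − 515/29076·(0.981000+0.978100))/(1+515/29076) = 1897/2000 ≈ 0.948500
step 4 [2y] bond c/2=23/800: DF=(8137473/8000000 − 23/800·(0.981000+0.978100+0.948500))/(1+23/800) = 363/400 ≈ 0.907500

1 1/2 981/1000
2 1 9781/10000
3 3/2 1897/2000
4 2 363/400
f(1.5y,2y) = ((1897/2000)/(363/400) − 1)/(1/2) = 164/1815 ≈ 9.0358%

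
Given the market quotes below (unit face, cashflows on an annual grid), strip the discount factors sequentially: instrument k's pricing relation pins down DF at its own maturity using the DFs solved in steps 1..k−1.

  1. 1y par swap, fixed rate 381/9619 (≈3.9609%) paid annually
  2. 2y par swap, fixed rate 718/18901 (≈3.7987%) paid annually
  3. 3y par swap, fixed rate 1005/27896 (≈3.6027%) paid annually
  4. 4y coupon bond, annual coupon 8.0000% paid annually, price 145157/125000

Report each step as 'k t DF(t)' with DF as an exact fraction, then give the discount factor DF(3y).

step 1 [1y] swap r/1=381/9619: DF=(1 − 381/9619·(0))/(1+381/9619) = 9619/10000 ≈ 0.961900
step 2 [2y] swap r/1=718/18901: DF=(1 − 718/18901·(0.961900))/(1+718/18901) = 4641/5000 ≈ 0.928200
step 3 [3y] swap r/1=1005/27896: DF=(1 − 1005/27896·(0.961900+0.928200))/(1+1005/27896) = 1799/2000 ≈ 0.899500
step 4 [4y] bond c/1=2/25: DF=(145157/125000 − 2/25·(0.961900+0.928200+0.899500))/(1+2/25) = 4343/5000 ≈ 0.868600

1 1 9619/10000
2 2 4641/5000
3 3 1799/2000
4 4 4343/5000
DF(3y) = 1799/2000 ≈ 0.899500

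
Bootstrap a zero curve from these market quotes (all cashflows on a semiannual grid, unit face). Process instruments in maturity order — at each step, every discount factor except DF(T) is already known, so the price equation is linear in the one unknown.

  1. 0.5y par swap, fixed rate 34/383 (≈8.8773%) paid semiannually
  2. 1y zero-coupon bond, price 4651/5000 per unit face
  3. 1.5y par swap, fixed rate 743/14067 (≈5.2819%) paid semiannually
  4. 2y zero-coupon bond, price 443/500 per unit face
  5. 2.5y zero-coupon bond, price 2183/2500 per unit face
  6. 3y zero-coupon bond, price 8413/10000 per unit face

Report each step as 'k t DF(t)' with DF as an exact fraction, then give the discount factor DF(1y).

step 1 [0.5y] swap r/2=17/383: DF=(1 − 17/383·(0))/(1+17/383) = 383/400 ≈ 0.957500
step 2 [1y] zero: DF = P = 4651/5000 ≈ 0.930200
step 3 [1.5y] swap r/2=743/28134: DF=(1 − 743/28134·(0.957500+0.930200))/(1+743/28134) = 9257/10000 ≈ 0.925700
step 4 [2y] zero: DF = P = 443/500 ≈ 0.886000
step 5 [2.5y] zero: DF = P = 2183/2500 ≈ 0.873200
step 6 [3y] zero: DF = P = 8413/10000 ≈ 0.841300

1 1/2 383/400
2 1 4651/5000
3 3/2 9257/10000
4 2 443/500
5 5/2 2183/2500
6 3 8413/10000
DF(1y) = 4651/5000 ≈ 0.930200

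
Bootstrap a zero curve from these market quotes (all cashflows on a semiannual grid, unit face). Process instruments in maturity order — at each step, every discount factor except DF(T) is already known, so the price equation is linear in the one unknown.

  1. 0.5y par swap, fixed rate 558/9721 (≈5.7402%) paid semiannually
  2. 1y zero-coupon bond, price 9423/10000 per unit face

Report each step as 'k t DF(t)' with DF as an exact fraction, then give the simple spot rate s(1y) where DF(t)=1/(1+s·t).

1 1/2 9721/10000
2 1 9423/10000
s(1y) = (1/(9423/10000) − 1)/(1) = 577/9423 ≈ 6.1233%

step 1 [0.5y] swap r/2=279/9721: DF=(1 − 279/9721·(0))/(1+279/9721) = 9721/10000 ≈ 0.972100
step 2 [1y] zero: DF = P = 9423/10000 ≈ 0.942300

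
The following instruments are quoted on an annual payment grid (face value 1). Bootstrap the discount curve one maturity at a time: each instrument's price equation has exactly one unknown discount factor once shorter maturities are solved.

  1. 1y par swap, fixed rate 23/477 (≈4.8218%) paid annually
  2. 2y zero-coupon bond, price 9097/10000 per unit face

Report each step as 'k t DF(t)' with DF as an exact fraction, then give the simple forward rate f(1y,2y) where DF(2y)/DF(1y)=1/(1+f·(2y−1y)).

step 1 [1y] swap r/1=23/477: DF=(1 − 23/477·(0))/(1+23/477) = 477/500 ≈ 0.954000
step 2 [2y] zero: DF = P = 9097/10000 ≈ 0.909700

1 1 477/500
2 2 9097/10000
f(1y,2y) = ((477/500)/(9097/10000) − 1)/(1) = 443/9097 ≈ 4.8697%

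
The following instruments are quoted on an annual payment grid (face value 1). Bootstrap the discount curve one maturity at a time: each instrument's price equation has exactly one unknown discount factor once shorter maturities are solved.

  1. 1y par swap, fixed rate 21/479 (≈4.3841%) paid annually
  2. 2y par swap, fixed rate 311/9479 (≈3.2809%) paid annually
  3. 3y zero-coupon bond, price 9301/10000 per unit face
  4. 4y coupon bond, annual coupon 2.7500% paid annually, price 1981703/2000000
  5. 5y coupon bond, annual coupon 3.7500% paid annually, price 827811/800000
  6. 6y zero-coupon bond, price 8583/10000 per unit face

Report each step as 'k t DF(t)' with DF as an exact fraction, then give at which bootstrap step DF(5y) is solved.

step 1 [1y] swap r/1=21/479: DF=(1 − 21/479·(0))/(1+21/479) = 479/500 ≈ 0.958000
step 2 [2y] swap r/1=311/9479: DF=(1 − 311/9479·(0.958000))/(1+311/9479) = 4689/5000 ≈ 0.937800
step 3 [3y] zero: DF = P = 9301/10000 ≈ 0.930100
step 4 [4y] bond c/1=11/400: DF=(1981703/2000000 − 11/400·(0.958000+0.937800+0.930100))/(1+11/400) = 8887/10000 ≈ 0.888700
step 5 [5y] bond c/1=3/80: DF=(827811/800000 − 3/80·(0.958000+0.937800+0.930100+0.888700))/(1+3/80) = 8631/10000 ≈ 0.863100
step 6 [6y] zero: DF = P = 8583/10000 ≈ 0.858300

1 1 479/500
2 2 4689/5000
3 3 9301/10000
4 4 8887/10000
5 5 8631/10000
6 6 8583/10000
DF(5y) is solved at step 5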